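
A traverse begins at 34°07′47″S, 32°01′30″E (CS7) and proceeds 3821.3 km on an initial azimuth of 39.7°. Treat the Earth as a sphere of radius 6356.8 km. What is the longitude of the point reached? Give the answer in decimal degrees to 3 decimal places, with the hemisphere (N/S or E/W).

53.321°E

CS7: φ = -34.12972°, λ = +32.02500°
δ = d/R = 3821.3/6356.8 = 0.601136 rad
φ₂ = arcsin(sin φ₁ cos δ + cos φ₁ sin δ cos θ)
   = arcsin(-0.56107·0.82469 + 0.82777·0.56558·0.76940) = -5.88317°
λ₂ = λ₁ + atan2(sin θ sin δ cos φ₁, cos δ − sin φ₁ sin φ₂) = 53.32104°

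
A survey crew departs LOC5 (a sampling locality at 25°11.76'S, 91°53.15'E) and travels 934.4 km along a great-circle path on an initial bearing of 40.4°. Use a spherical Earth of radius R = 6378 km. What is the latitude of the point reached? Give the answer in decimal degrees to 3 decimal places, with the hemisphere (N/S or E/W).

LOC5: φ = -25.19600°, λ = +91.88583°
δ = d/R = 934.4/6378 = 0.146504 rad
φ₂ = arcsin(sin φ₁ cos δ + cos φ₁ sin δ cos θ)
   = arcsin(-0.42572·0.98929 + 0.90486·0.14598·0.76154) = -18.69699°
λ₂ = λ₁ + atan2(sin θ sin δ cos φ₁, cos δ − sin φ₁ sin φ₂) = 97.61831°

18.697°S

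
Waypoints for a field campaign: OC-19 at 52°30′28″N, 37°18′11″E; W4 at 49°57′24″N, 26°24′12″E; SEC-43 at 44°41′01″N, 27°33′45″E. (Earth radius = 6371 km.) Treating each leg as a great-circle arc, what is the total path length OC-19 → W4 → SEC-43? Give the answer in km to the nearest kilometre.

1402 km

OC-19: φ = +52.50778°, λ = +37.30306°
W4: φ = +49.95667°, λ = +26.40333°
SEC-43: φ = +44.68361°, λ = +27.56250°
OC-19→W4: c = 0.127014 rad, d = 809.21 km
W4→SEC-43: c = 0.093045 rad, d = 592.79 km
Total = 809.21 + 592.79 = 1402.00 km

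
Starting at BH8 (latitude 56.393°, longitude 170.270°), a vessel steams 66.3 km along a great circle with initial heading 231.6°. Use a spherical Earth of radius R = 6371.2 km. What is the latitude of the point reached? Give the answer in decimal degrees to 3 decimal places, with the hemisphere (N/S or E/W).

56.020°N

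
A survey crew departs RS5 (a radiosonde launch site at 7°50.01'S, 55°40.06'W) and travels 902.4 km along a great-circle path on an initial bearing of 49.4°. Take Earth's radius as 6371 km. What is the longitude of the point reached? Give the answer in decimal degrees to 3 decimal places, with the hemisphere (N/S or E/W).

RS5: φ = -7.83350°, λ = -55.66767°
δ = d/R = 902.4/6371 = 0.141642 rad
φ₂ = arcsin(sin φ₁ cos δ + cos φ₁ sin δ cos θ)
   = arcsin(-0.13629·0.98999 + 0.99067·0.14117·0.65077) = -2.51714°
λ₂ = λ₁ + atan2(sin θ sin δ cos φ₁, cos δ − sin φ₁ sin φ₂) = -49.50861°

49.509°W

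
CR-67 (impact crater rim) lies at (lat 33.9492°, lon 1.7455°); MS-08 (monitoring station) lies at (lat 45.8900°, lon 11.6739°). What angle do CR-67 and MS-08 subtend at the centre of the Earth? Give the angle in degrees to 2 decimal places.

Δφ = 11.9408°,  Δλ = 9.9284°
a = sin²(Δφ/2) + cos φ₁ cos φ₂ sin²(Δλ/2) = 0.015143
c = 2·arcsin(√a) = 0.246735 rad = 14.1369°

14.14°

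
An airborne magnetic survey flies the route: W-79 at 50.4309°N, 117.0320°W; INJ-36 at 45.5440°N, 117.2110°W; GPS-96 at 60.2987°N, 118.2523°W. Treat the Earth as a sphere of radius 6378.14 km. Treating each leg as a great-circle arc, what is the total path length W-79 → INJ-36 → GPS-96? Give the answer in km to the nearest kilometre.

2188 km

W-79→INJ-36: c = 0.085318 rad, d = 544.17 km
INJ-36→GPS-96: c = 0.257743 rad, d = 1643.92 km
Total = 544.17 + 1643.92 = 2188.09 km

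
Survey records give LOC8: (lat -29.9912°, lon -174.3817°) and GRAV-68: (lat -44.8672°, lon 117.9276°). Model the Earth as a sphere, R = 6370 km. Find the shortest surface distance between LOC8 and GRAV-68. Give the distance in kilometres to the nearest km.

6020 km

Δφ = -14.8760°,  Δλ = -67.6907°
a = sin²(Δφ/2) + cos φ₁ cos φ₂ sin²(Δλ/2) = 0.207171
c = 2·arcsin(√a) = 0.945104 rad = 54.1505°
d = R·c = 6370 × 0.945104 = 6020.3 km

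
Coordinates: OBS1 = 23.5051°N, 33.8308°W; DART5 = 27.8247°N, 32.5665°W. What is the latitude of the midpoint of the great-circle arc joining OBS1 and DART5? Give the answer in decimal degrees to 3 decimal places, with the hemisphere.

25.666°N

Bx = cos φ₂ cos Δλ = 0.884165,  By = cos φ₂ sin Δλ = 0.019513
φₘ = atan2(sin φ₁ + sin φ₂, √((cos φ₁ + Bx)² + By²)) = 25.66626°
λₘ = λ₁ + atan2(By, cos φ₁ + Bx) = -33.21011°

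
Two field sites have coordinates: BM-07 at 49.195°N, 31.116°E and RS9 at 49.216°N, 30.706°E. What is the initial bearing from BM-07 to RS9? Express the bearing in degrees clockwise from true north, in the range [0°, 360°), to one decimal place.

Δλ = -0.4100°
y = sin Δλ · cos φ₂ = -0.004674
x = cos φ₁ sin φ₂ − sin φ₁ cos φ₂ cos Δλ = 0.000379
θ = atan2(y, x) = -85.3623° → 274.6377° (mod 360°)

274.6°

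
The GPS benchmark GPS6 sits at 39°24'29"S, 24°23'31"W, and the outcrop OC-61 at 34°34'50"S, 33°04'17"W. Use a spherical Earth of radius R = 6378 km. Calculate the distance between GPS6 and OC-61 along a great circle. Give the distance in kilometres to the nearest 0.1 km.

GPS6: φ = -39.40806°, λ = -24.39194°
OC-61: φ = -34.58056°, λ = -33.07139°
Δφ = 4.8275°,  Δλ = -8.6794°
a = sin²(Δφ/2) + cos φ₁ cos φ₂ sin²(Δλ/2) = 0.005416
c = 2·arcsin(√a) = 0.147323 rad = 8.4410°
d = R·c = 6378 × 0.147323 = 939.6 km

939.6 km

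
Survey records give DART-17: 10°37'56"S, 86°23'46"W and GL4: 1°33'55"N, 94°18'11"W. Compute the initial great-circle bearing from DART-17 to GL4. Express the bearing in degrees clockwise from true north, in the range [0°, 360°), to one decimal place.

326.7°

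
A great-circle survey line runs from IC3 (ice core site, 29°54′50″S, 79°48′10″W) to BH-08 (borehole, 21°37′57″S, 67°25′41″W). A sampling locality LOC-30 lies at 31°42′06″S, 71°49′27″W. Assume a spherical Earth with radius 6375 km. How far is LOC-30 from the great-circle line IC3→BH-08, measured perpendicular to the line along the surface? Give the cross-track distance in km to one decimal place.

606.6 km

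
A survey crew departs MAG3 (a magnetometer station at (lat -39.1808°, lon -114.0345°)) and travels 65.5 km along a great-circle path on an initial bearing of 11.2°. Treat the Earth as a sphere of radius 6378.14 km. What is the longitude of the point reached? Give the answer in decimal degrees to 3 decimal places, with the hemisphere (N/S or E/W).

δ = d/R = 65.5/6378.14 = 0.010269 rad
φ₂ = arcsin(sin φ₁ cos δ + cos φ₁ sin δ cos θ)
   = arcsin(-0.63177·0.99995 + 0.77516·0.01027·0.98096) = -38.60352°
λ₂ = λ₁ + atan2(sin θ sin δ cos φ₁, cos δ − sin φ₁ sin φ₂) = -113.88826°

113.888°W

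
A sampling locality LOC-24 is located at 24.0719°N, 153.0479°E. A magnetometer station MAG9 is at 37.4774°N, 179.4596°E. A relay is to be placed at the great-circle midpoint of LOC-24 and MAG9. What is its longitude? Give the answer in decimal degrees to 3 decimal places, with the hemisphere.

165.313°E

Bx = cos φ₂ cos Δλ = 0.710759,  By = cos φ₂ sin Δλ = 0.353005
φₘ = atan2(sin φ₁ + sin φ₂, √((cos φ₁ + Bx)² + By²)) = 31.45052°
λₘ = λ₁ + atan2(By, cos φ₁ + Bx) = 165.31288°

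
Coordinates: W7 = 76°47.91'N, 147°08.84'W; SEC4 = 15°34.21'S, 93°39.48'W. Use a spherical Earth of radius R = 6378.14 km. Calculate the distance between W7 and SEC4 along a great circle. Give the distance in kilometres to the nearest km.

10853 km

W7: φ = +76.79850°, λ = -147.14733°
SEC4: φ = -15.57017°, λ = -93.65800°
Δφ = -92.3687°,  Δλ = 53.4893°
a = sin²(Δφ/2) + cos φ₁ cos φ₂ sin²(Δλ/2) = 0.565217
c = 2·arcsin(√a) = 1.701603 rad = 97.4946°
d = R·c = 6378.14 × 1.701603 = 10853.1 km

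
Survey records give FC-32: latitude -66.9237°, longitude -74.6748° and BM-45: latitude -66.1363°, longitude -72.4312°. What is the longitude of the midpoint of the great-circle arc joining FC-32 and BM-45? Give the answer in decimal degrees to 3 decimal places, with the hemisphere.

73.535°W

Bx = cos φ₂ cos Δλ = 0.404252,  By = cos φ₂ sin Δλ = 0.015838
φₘ = atan2(sin φ₁ + sin φ₂, √((cos φ₁ + Bx)² + By²)) = -66.53401°
λₘ = λ₁ + atan2(By, cos φ₁ + Bx) = -73.53524°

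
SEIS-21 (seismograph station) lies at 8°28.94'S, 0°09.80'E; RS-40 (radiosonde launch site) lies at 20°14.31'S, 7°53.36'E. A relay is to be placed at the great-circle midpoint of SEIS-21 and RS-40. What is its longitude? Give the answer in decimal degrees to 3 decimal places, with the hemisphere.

3.924°E

SEIS-21: φ = -8.48233°, λ = +0.16333°
RS-40: φ = -20.23850°, λ = +7.88933°
Bx = cos φ₂ cos Δλ = 0.929744,  By = cos φ₂ sin Δλ = 0.126136
φₘ = atan2(sin φ₁ + sin φ₂, √((cos φ₁ + Bx)² + By²)) = -14.39174°
λₘ = λ₁ + atan2(By, cos φ₁ + Bx) = 3.92436°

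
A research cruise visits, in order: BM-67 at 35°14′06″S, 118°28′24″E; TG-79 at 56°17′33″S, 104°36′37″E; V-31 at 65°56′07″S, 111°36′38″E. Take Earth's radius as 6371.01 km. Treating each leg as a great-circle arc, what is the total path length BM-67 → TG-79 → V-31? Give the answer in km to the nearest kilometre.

BM-67: φ = -35.23500°, λ = +118.47333°
TG-79: φ = -56.29250°, λ = +104.61028°
V-31: φ = -65.93528°, λ = +111.61056°
BM-67→TG-79: c = 0.402673 rad, d = 2565.43 km
TG-79→V-31: c = 0.178087 rad, d = 1134.59 km
Total = 2565.43 + 1134.59 = 3700.03 km

3700 km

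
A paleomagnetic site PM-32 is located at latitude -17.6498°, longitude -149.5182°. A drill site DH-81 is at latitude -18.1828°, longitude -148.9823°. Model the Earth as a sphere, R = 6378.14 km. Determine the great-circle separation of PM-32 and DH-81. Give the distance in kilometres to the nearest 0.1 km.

82.1 km

Δφ = -0.5330°,  Δλ = 0.5359°
a = sin²(Δφ/2) + cos φ₁ cos φ₂ sin²(Δλ/2) = 0.000041
c = 2·arcsin(√a) = 0.012874 rad = 0.7376°
d = R·c = 6378.14 × 0.012874 = 82.1 km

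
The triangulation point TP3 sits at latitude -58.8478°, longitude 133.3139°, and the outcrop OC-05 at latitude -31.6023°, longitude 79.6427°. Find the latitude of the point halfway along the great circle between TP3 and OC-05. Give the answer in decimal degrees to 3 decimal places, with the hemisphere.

Bx = cos φ₂ cos Δλ = 0.504566,  By = cos φ₂ sin Δλ = -0.686160
φₘ = atan2(sin φ₁ + sin φ₂, √((cos φ₁ + Bx)² + By²)) = -48.26521°
λₘ = λ₁ + atan2(By, cos φ₁ + Bx) = 99.43376°

48.265°S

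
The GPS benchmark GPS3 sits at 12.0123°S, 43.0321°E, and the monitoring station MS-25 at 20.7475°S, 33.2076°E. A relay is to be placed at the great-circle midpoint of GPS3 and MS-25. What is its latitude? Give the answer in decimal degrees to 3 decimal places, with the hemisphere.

Bx = cos φ₂ cos Δλ = 0.921437,  By = cos φ₂ sin Δλ = -0.159566
φₘ = atan2(sin φ₁ + sin φ₂, √((cos φ₁ + Bx)² + By²)) = -16.43700°
λₘ = λ₁ + atan2(By, cos φ₁ + Bx) = 38.23040°

16.437°S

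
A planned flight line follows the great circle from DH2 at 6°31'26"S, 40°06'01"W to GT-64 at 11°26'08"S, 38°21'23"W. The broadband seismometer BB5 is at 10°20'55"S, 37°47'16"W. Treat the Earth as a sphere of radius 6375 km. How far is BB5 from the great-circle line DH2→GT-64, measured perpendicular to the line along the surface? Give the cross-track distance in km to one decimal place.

DH2: φ = -6.52389°, λ = -40.10028°
GT-64: φ = -11.43556°, λ = -38.35639°
BB5: φ = -10.34861°, λ = -37.78778°
δ₁₃ = central angle DH2→BB5 = 0.077778 rad  (haversine)
θ₁₃ = bearing DH2→BB5 = 149.279°,  θ₁₂ = bearing DH2→GT-64 = 160.804°
dₓₜ = R·arcsin(sin δ₁₃ · sin(θ₁₃ − θ₁₂)) = 6375·arcsin(0.07770·sin(-11.525°)) = -98.967 km
|dₓₜ| = 98.967 km

99.0 km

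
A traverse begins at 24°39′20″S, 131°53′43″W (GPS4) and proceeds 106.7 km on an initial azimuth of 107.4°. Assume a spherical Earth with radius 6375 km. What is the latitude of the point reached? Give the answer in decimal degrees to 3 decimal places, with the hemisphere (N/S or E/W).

GPS4: φ = -24.65556°, λ = -131.89528°
δ = d/R = 106.7/6375 = 0.016737 rad
φ₂ = arcsin(sin φ₁ cos δ + cos φ₁ sin δ cos θ)
   = arcsin(-0.41716·0.99986 + 0.90883·0.01674·-0.29904) = -24.93895°
λ₂ = λ₁ + atan2(sin θ sin δ cos φ₁, cos δ − sin φ₁ sin φ₂) = -130.88608°

24.939°S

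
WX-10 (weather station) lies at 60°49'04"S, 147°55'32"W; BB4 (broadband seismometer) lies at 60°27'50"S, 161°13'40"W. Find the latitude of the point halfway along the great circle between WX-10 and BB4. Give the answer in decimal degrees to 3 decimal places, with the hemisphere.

60.806°S

WX-10: φ = -60.81778°, λ = -147.92556°
BB4: φ = -60.46389°, λ = -161.22778°
Bx = cos φ₂ cos Δλ = 0.479746,  By = cos φ₂ sin Δλ = -0.113427
φₘ = atan2(sin φ₁ + sin φ₂, √((cos φ₁ + Bx)² + By²)) = -60.80587°
λₘ = λ₁ + atan2(By, cos φ₁ + Bx) = -154.61335°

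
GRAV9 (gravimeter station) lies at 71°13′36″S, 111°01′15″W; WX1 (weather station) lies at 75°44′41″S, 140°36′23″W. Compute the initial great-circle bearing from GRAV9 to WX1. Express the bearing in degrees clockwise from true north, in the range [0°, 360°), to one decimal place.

GRAV9: φ = -71.22667°, λ = -111.02083°
WX1: φ = -75.74472°, λ = -140.60639°
Δλ = -29.5856°
y = sin Δλ · cos φ₂ = -0.121576
x = cos φ₁ sin φ₂ − sin φ₁ cos φ₂ cos Δλ = -0.109170
θ = atan2(y, x) = -131.9227° → 228.0773° (mod 360°)

228.1°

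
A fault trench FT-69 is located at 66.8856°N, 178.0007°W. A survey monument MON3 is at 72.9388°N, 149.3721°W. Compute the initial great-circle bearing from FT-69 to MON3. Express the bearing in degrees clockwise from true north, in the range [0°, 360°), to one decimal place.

45.4°

Δλ = 28.6286°
y = sin Δλ · cos φ₂ = 0.140573
x = cos φ₁ sin φ₂ − sin φ₁ cos φ₂ cos Δλ = 0.138441
θ = atan2(y, x) = 45.4378° → 45.4378° (mod 360°)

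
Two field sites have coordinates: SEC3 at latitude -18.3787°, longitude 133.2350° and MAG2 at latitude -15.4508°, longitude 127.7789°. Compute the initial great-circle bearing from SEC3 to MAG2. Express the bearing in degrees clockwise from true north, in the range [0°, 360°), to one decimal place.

Δλ = -5.4561°
y = sin Δλ · cos φ₂ = -0.091647
x = cos φ₁ sin φ₂ − sin φ₁ cos φ₂ cos Δλ = 0.049702
θ = atan2(y, x) = -61.5279° → 298.4721° (mod 360°)

298.5°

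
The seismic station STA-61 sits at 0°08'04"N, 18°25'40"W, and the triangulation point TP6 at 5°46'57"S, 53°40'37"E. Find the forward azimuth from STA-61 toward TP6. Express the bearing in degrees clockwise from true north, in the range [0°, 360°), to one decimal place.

STA-61: φ = +0.13444°, λ = -18.42778°
TP6: φ = -5.78250°, λ = +53.67694°
Δλ = 72.1047°
y = sin Δλ · cos φ₂ = 0.946777
x = cos φ₁ sin φ₂ − sin φ₁ cos φ₂ cos Δλ = -0.101470
θ = atan2(y, x) = 96.1172° → 96.1172° (mod 360°)

96.1°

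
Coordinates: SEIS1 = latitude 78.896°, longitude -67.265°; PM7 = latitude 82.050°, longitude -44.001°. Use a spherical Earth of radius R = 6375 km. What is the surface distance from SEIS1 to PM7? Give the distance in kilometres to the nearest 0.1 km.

Δφ = 3.1540°,  Δλ = 23.2640°
a = sin²(Δφ/2) + cos φ₁ cos φ₂ sin²(Δλ/2) = 0.001840
c = 2·arcsin(√a) = 0.085822 rad = 4.9173°
d = R·c = 6375 × 0.085822 = 547.1 km

547.1 km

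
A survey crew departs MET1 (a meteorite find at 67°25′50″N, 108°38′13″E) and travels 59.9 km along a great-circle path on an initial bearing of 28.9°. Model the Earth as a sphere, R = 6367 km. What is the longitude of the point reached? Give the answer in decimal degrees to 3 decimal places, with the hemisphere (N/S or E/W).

109.329°E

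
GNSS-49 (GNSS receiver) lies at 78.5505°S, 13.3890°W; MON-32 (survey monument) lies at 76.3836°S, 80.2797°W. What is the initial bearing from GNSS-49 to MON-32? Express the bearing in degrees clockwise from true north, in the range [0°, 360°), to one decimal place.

244.7°

Δλ = -66.8907°
y = sin Δλ · cos φ₂ = -0.216530
x = cos φ₁ sin φ₂ − sin φ₁ cos φ₂ cos Δλ = -0.102364
θ = atan2(y, x) = -115.3024° → 244.6976° (mod 360°)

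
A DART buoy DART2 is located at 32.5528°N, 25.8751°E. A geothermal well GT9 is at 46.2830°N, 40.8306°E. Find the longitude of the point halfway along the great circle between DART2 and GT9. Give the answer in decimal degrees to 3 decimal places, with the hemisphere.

32.609°E

Bx = cos φ₂ cos Δλ = 0.667687,  By = cos φ₂ sin Δλ = 0.178351
φₘ = atan2(sin φ₁ + sin φ₂, √((cos φ₁ + Bx)² + By²)) = 39.65577°
λₘ = λ₁ + atan2(By, cos φ₁ + Bx) = 32.60869°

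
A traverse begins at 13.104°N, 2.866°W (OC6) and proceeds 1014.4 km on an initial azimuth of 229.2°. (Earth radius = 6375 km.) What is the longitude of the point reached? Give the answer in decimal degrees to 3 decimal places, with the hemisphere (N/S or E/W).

9.808°W

δ = d/R = 1014.4/6375 = 0.159122 rad
φ₂ = arcsin(sin φ₁ cos δ + cos φ₁ sin δ cos θ)
   = arcsin(0.22672·0.98737 + 0.97396·0.15845·-0.65342) = 7.06620°
λ₂ = λ₁ + atan2(sin θ sin δ cos φ₁, cos δ − sin φ₁ sin φ₂) = -9.80800°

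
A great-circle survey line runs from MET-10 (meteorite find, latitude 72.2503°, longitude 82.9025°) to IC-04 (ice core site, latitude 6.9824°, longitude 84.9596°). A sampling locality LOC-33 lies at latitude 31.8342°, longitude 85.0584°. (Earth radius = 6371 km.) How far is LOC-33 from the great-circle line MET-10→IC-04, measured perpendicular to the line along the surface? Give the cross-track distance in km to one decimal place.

41.6 km

δ₁₃ = central angle MET-10→LOC-33 = 0.705677 rad  (haversine)
θ₁₃ = bearing MET-10→LOC-33 = 177.175°,  θ₁₂ = bearing MET-10→IC-04 = 177.752°
dₓₜ = R·arcsin(sin δ₁₃ · sin(θ₁₃ − θ₁₂)) = 6371·arcsin(0.64855·sin(-0.577°)) = -41.590 km
|dₓₜ| = 41.590 km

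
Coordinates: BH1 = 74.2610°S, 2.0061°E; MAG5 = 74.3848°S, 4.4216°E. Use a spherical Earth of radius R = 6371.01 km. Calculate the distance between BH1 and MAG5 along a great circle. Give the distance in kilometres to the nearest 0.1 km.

73.9 km

Δφ = -0.1238°,  Δλ = 2.4155°
a = sin²(Δφ/2) + cos φ₁ cos φ₂ sin²(Δλ/2) = 0.000034
c = 2·arcsin(√a) = 0.011594 rad = 0.6643°
d = R·c = 6371.01 × 0.011594 = 73.9 km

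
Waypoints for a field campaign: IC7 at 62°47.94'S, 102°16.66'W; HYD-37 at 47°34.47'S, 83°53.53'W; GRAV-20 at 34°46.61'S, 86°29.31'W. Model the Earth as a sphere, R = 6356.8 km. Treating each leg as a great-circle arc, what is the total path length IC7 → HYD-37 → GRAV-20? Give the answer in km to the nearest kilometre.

IC7: φ = -62.79900°, λ = -102.27767°
HYD-37: φ = -47.57450°, λ = -83.89217°
GRAV-20: φ = -34.77683°, λ = -86.48850°
IC7→HYD-37: c = 0.320230 rad, d = 2035.64 km
HYD-37→GRAV-20: c = 0.225915 rad, d = 1436.10 km
Total = 2035.64 + 1436.10 = 3471.73 km

3472 km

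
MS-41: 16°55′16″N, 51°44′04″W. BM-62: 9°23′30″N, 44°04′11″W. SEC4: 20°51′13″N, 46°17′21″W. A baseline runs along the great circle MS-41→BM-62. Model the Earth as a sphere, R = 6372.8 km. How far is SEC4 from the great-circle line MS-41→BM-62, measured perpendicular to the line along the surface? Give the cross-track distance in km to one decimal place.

714.6 km

MS-41: φ = +16.92111°, λ = -51.73444°
BM-62: φ = +9.39167°, λ = -44.06972°
SEC4: φ = +20.85361°, λ = -46.28917°
δ₁₃ = central angle MS-41→SEC4 = 0.113100 rad  (haversine)
θ₁₃ = bearing MS-41→SEC4 = 51.790°,  θ₁₂ = bearing MS-41→BM-62 = 134.313°
dₓₜ = R·arcsin(sin δ₁₃ · sin(θ₁₃ − θ₁₂)) = 6372.8·arcsin(0.11286·sin(-82.523°)) = -714.609 km
|dₓₜ| = 714.609 km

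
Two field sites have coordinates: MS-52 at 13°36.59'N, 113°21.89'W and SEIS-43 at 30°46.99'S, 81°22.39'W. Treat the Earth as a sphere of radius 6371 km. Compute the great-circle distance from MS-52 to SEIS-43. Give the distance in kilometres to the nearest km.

MS-52: φ = +13.60983°, λ = -113.36483°
SEIS-43: φ = -30.78317°, λ = -81.37317°
Δφ = -44.3930°,  Δλ = 31.9917°
a = sin²(Δφ/2) + cos φ₁ cos φ₂ sin²(Δλ/2) = 0.206128
c = 2·arcsin(√a) = 0.942528 rad = 54.0029°
d = R·c = 6371 × 0.942528 = 6004.8 km

6005 km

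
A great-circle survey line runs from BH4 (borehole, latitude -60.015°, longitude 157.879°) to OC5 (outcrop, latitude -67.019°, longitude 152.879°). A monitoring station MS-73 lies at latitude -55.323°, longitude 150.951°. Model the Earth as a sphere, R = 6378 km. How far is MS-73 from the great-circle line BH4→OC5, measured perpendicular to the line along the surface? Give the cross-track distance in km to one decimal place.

δ₁₃ = central angle BH4→MS-73 = 0.104233 rad  (haversine)
θ₁₃ = bearing BH4→MS-73 = 318.730°,  θ₁₂ = bearing BH4→OC5 = 195.437°
dₓₜ = R·arcsin(sin δ₁₃ · sin(θ₁₃ − θ₁₂)) = 6378·arcsin(0.10404·sin(123.293°)) = 555.381 km
|dₓₜ| = 555.381 km

555.4 km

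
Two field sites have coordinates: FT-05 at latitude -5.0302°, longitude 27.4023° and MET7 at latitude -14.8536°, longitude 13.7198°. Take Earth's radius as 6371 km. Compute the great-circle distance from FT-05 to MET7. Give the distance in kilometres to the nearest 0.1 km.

1852.7 km

Δφ = -9.8234°,  Δλ = -13.6825°
a = sin²(Δφ/2) + cos φ₁ cos φ₂ sin²(Δλ/2) = 0.020993
c = 2·arcsin(√a) = 0.290804 rad = 16.6618°
d = R·c = 6371 × 0.290804 = 1852.7 km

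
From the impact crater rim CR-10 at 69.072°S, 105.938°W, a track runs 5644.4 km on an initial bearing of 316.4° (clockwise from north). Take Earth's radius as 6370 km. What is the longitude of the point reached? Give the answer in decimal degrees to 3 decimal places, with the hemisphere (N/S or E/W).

δ = d/R = 5644.4/6370 = 0.886091 rad
φ₂ = arcsin(sin φ₁ cos δ + cos φ₁ sin δ cos θ)
   = arcsin(-0.93403·0.63244 + 0.35719·0.77461·0.72417) = -22.97659°
λ₂ = λ₁ + atan2(sin θ sin δ cos φ₁, cos δ − sin φ₁ sin φ₂) = -141.40365°

141.404°W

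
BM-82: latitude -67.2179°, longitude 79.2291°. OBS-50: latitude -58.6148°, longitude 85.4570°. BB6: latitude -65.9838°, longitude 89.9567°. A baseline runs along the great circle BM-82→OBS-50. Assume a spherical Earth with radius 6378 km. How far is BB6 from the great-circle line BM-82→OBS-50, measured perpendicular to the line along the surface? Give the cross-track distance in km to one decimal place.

416.9 km

δ₁₃ = central angle BM-82→BB6 = 0.077302 rad  (haversine)
θ₁₃ = bearing BM-82→BB6 = 78.815°,  θ₁₂ = bearing BM-82→OBS-50 = 21.055°
dₓₜ = R·arcsin(sin δ₁₃ · sin(θ₁₃ − θ₁₂)) = 6378·arcsin(0.07722·sin(57.760°)) = 416.896 km
|dₓₜ| = 416.896 km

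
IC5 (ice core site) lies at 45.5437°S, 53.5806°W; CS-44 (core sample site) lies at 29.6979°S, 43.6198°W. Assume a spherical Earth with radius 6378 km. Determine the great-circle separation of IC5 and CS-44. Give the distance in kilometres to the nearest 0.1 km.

Δφ = 15.8458°,  Δλ = 9.9608°
a = sin²(Δφ/2) + cos φ₁ cos φ₂ sin²(Δλ/2) = 0.023585
c = 2·arcsin(√a) = 0.308370 rad = 17.6683°
d = R·c = 6378 × 0.308370 = 1966.8 km

1966.8 km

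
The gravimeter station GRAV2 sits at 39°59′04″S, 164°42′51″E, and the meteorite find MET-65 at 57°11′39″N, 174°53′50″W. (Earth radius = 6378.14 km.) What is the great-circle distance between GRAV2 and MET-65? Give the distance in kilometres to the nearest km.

10985 km

GRAV2: φ = -39.98444°, λ = +164.71417°
MET-65: φ = +57.19417°, λ = -174.89722°
Δφ = 97.1786°,  Δλ = 20.3886°
a = sin²(Δφ/2) + cos φ₁ cos φ₂ sin²(Δλ/2) = 0.575485
c = 2·arcsin(√a) = 1.722346 rad = 98.6832°
d = R·c = 6378.14 × 1.722346 = 10985.4 km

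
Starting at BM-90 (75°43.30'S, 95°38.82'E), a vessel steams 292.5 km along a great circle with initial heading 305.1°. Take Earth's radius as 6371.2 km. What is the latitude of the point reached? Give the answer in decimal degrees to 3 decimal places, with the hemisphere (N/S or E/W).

74.066°S

BM-90: φ = -75.72167°, λ = +95.64700°
δ = d/R = 292.5/6371.2 = 0.045910 rad
φ₂ = arcsin(sin φ₁ cos δ + cos φ₁ sin δ cos θ)
   = arcsin(-0.96911·0.99895 + 0.24663·0.04589·0.57501) = -74.06620°
λ₂ = λ₁ + atan2(sin θ sin δ cos φ₁, cos δ − sin φ₁ sin φ₂) = 87.78584°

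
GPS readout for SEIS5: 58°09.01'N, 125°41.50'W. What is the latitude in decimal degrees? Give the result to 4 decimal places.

58.1502°N

58° + 9.01′/60 = 58 + 0.15017 = 58.1502°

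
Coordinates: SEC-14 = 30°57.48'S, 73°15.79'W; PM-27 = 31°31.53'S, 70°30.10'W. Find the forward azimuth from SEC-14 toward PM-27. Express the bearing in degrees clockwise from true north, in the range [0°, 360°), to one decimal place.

SEC-14: φ = -30.95800°, λ = -73.26317°
PM-27: φ = -31.52550°, λ = -70.50167°
Δλ = 2.7615°
y = sin Δλ · cos φ₂ = 0.041068
x = cos φ₁ sin φ₂ − sin φ₁ cos φ₂ cos Δλ = -0.010414
θ = atan2(y, x) = 104.2289° → 104.2289° (mod 360°)

104.2°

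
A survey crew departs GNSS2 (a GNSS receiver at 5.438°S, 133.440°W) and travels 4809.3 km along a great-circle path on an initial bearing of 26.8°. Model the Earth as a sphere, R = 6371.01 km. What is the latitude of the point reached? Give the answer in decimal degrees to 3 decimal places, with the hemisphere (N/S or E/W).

32.671°N

δ = d/R = 4809.3/6371.01 = 0.754872 rad
φ₂ = arcsin(sin φ₁ cos δ + cos φ₁ sin δ cos θ)
   = arcsin(-0.09477·0.72836 + 0.99550·0.68520·0.89259) = 32.67124°
λ₂ = λ₁ + atan2(sin θ sin δ cos φ₁, cos δ − sin φ₁ sin φ₂) = -111.90888°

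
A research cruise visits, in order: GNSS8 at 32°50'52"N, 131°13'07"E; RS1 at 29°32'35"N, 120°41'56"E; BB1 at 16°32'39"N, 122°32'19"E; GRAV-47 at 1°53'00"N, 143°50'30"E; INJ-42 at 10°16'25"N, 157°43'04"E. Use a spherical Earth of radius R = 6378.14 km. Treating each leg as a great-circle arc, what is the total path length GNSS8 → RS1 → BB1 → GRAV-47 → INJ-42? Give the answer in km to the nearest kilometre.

GNSS8: φ = +32.84778°, λ = +131.21861°
RS1: φ = +29.54306°, λ = +120.69889°
BB1: φ = +16.54417°, λ = +122.53861°
GRAV-47: φ = +1.88333°, λ = +143.84167°
INJ-42: φ = +10.27361°, λ = +157.71778°
GNSS8→RS1: c = 0.167213 rad, d = 1066.51 km
RS1→BB1: c = 0.228777 rad, d = 1459.17 km
BB1→GRAV-47: c = 0.446470 rad, d = 2847.65 km
GRAV-47→INJ-42: c = 0.281654 rad, d = 1796.43 km
Total = 1066.51 + 1459.17 + 2847.65 + 1796.43 = 7169.75 km

7170 km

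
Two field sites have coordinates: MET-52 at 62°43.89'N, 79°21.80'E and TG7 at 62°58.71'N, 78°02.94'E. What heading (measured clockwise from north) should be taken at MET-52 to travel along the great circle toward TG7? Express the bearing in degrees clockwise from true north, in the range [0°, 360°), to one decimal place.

293.0°

MET-52: φ = +62.73150°, λ = +79.36333°
TG7: φ = +62.97850°, λ = +78.04900°
Δλ = -1.3143°
y = sin Δλ · cos φ₂ = -0.010421
x = cos φ₁ sin φ₂ − sin φ₁ cos φ₂ cos Δλ = 0.004417
θ = atan2(y, x) = -67.0292° → 292.9708° (mod 360°)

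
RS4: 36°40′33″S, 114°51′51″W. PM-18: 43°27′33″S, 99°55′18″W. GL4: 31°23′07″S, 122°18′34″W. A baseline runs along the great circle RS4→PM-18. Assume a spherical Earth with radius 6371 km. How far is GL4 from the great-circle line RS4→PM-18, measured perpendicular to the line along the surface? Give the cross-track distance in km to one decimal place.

49.0 km

RS4: φ = -36.67583°, λ = -114.86417°
PM-18: φ = -43.45917°, λ = -99.92167°
GL4: φ = -31.38528°, λ = -122.30944°
δ₁₃ = central angle RS4→GL4 = 0.141770 rad  (haversine)
θ₁₃ = bearing RS4→GL4 = 308.474°,  θ₁₂ = bearing RS4→PM-18 = 125.352°
dₓₜ = R·arcsin(sin δ₁₃ · sin(θ₁₃ − θ₁₂)) = 6371·arcsin(0.14130·sin(183.121°)) = -49.017 km
|dₓₜ| = 49.017 km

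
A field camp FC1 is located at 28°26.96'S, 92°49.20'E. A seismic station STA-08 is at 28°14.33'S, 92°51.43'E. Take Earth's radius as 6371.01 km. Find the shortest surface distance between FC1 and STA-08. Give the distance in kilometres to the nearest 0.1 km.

FC1: φ = -28.44933°, λ = +92.82000°
STA-08: φ = -28.23883°, λ = +92.85717°
Δφ = 0.2105°,  Δλ = 0.0372°
a = sin²(Δφ/2) + cos φ₁ cos φ₂ sin²(Δλ/2) = 0.000003
c = 2·arcsin(√a) = 0.003718 rad = 0.2130°
d = R·c = 6371.01 × 0.003718 = 23.7 km

23.7 km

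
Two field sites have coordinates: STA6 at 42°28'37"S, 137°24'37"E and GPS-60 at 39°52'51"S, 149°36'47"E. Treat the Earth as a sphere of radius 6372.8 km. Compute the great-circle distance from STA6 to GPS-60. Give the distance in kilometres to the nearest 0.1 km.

1060.5 km

STA6: φ = -42.47694°, λ = +137.41028°
GPS-60: φ = -39.88083°, λ = +149.61306°
Δφ = 2.5961°,  Δλ = 12.2028°
a = sin²(Δφ/2) + cos φ₁ cos φ₂ sin²(Δλ/2) = 0.006907
c = 2·arcsin(√a) = 0.166411 rad = 9.5346°
d = R·c = 6372.8 × 0.166411 = 1060.5 km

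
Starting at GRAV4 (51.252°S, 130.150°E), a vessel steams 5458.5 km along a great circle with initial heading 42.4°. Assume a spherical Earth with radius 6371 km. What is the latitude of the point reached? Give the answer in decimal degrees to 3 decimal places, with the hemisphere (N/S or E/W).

9.291°S

δ = d/R = 5458.5/6371 = 0.856773 rad
φ₂ = arcsin(sin φ₁ cos δ + cos φ₁ sin δ cos θ)
   = arcsin(-0.77991·0.65488 + 0.62590·0.75573·0.73846) = -9.29094°
λ₂ = λ₁ + atan2(sin θ sin δ cos φ₁, cos δ − sin φ₁ sin φ₂) = 161.23885°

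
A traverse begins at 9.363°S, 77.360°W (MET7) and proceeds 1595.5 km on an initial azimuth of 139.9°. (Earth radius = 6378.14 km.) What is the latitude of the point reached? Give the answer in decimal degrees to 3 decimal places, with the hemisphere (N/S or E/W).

20.149°S

δ = d/R = 1595.5/6378.14 = 0.250151 rad
φ₂ = arcsin(sin φ₁ cos δ + cos φ₁ sin δ cos θ)
   = arcsin(-0.16269·0.96887 + 0.98668·0.24755·-0.76492) = -20.14878°
λ₂ = λ₁ + atan2(sin θ sin δ cos φ₁, cos δ − sin φ₁ sin φ₂) = -67.58104°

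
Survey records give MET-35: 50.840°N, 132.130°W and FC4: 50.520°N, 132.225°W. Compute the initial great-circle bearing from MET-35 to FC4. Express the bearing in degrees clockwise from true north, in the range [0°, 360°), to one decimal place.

190.7°

Δλ = -0.0950°
y = sin Δλ · cos φ₂ = -0.001054
x = cos φ₁ sin φ₂ − sin φ₁ cos φ₂ cos Δλ = -0.005584
θ = atan2(y, x) = -169.3095° → 190.6905° (mod 360°)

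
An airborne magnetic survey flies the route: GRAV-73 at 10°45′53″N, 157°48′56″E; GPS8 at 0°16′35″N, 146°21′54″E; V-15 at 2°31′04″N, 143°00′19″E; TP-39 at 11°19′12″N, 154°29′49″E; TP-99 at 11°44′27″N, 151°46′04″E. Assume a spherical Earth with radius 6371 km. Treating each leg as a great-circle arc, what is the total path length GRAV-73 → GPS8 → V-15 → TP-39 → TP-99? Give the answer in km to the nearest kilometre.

GRAV-73: φ = +10.76472°, λ = +157.81556°
GPS8: φ = +0.27639°, λ = +146.36500°
V-15: φ = +2.51778°, λ = +143.00528°
TP-39: φ = +11.32000°, λ = +154.49694°
TP-99: φ = +11.74083°, λ = +151.76778°
GRAV-73→GPS8: c = 0.270120 rad, d = 1720.93 km
GPS8→V-15: c = 0.070472 rad, d = 448.98 km
V-15→TP-39: c = 0.251320 rad, d = 1601.16 km
TP-39→TP-99: c = 0.047246 rad, d = 301.00 km
Total = 1720.93 + 448.98 + 1601.16 + 301.00 = 4072.07 km

4072 km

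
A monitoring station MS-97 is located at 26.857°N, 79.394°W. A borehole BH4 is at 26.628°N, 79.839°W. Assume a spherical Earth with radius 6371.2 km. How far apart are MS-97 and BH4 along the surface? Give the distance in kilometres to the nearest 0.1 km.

Δφ = -0.2290°,  Δλ = -0.4450°
a = sin²(Δφ/2) + cos φ₁ cos φ₂ sin²(Δλ/2) = 0.000016
c = 2·arcsin(√a) = 0.008005 rad = 0.4587°
d = R·c = 6371.2 × 0.008005 = 51.0 km

51.0 km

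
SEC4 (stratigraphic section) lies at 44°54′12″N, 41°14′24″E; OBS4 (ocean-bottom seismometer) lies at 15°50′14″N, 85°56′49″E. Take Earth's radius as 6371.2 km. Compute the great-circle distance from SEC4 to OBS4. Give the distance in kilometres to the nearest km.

5270 km

SEC4: φ = +44.90333°, λ = +41.24000°
OBS4: φ = +15.83722°, λ = +85.94694°
Δφ = -29.0661°,  Δλ = 44.7069°
a = sin²(Δφ/2) + cos φ₁ cos φ₂ sin²(Δλ/2) = 0.161532
c = 2·arcsin(√a) = 0.827203 rad = 47.3953°
d = R·c = 6371.2 × 0.827203 = 5270.3 km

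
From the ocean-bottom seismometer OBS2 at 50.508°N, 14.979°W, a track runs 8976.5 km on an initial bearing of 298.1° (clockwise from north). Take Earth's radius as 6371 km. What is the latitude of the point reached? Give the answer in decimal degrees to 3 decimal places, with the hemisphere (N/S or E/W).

δ = d/R = 8976.5/6371 = 1.408962 rad
φ₂ = arcsin(sin φ₁ cos δ + cos φ₁ sin δ cos θ)
   = arcsin(0.77171·0.16113 + 0.63597·0.98693·0.47101) = 24.83336°
λ₂ = λ₁ + atan2(sin θ sin δ cos φ₁, cos δ − sin φ₁ sin φ₂) = -121.38095°

24.833°N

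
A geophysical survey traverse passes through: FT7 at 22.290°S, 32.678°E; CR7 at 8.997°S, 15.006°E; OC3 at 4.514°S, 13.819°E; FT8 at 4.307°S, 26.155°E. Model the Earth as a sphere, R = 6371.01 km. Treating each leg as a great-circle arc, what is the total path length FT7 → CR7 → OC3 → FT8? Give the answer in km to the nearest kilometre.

FT7→CR7: c = 0.376165 rad, d = 2396.55 km
CR7→OC3: c = 0.080901 rad, d = 515.42 km
OC3→FT8: c = 0.214694 rad, d = 1367.82 km
Total = 2396.55 + 515.42 + 1367.82 = 4279.79 km

4280 km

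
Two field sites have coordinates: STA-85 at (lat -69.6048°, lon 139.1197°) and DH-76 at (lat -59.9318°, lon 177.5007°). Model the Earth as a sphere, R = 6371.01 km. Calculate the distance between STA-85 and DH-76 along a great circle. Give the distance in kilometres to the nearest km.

Δφ = 9.6730°,  Δλ = 38.3810°
a = sin²(Δφ/2) + cos φ₁ cos φ₂ sin²(Δλ/2) = 0.025975
c = 2·arcsin(√a) = 0.323746 rad = 18.5493°
d = R·c = 6371.01 × 0.323746 = 2062.6 km

2063 km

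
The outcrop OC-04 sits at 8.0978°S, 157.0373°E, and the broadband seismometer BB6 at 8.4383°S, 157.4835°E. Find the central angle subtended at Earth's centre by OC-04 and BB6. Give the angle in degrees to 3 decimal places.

Δφ = -0.3405°,  Δλ = 0.4462°
a = sin²(Δφ/2) + cos φ₁ cos φ₂ sin²(Δλ/2) = 0.000024
c = 2·arcsin(√a) = 0.009732 rad = 0.5576°

0.558°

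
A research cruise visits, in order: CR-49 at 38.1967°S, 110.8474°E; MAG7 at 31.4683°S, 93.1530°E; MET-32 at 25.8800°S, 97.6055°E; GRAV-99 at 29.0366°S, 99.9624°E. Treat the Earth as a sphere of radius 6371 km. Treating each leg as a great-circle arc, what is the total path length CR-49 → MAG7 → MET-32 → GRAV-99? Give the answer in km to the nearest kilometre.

2955 km

CR-49→MAG7: c = 0.278746 rad, d = 1775.89 km
MAG7→MET-32: c = 0.118970 rad, d = 757.96 km
MET-32→GRAV-99: c = 0.066083 rad, d = 421.01 km
Total = 1775.89 + 757.96 + 421.01 = 2954.87 km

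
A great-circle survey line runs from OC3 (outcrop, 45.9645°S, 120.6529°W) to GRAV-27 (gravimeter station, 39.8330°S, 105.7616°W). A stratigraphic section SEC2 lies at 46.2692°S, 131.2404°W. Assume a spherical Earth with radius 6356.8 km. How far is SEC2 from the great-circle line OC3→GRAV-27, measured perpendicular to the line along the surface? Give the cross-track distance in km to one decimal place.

249.8 km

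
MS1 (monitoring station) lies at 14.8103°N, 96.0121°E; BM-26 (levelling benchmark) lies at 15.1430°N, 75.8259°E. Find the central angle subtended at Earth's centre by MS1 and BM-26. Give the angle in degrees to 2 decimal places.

19.50°

Δφ = 0.3327°,  Δλ = -20.1862°
a = sin²(Δφ/2) + cos φ₁ cos φ₂ sin²(Δλ/2) = 0.028669
c = 2·arcsin(√a) = 0.340278 rad = 19.4965°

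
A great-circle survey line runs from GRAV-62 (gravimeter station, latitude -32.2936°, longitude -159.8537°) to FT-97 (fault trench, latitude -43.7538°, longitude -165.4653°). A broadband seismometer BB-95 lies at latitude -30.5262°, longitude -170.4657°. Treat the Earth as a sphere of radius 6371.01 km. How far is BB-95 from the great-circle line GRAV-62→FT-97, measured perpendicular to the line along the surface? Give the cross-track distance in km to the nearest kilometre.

δ₁₃ = central angle GRAV-62→BB-95 = 0.160981 rad  (haversine)
θ₁₃ = bearing GRAV-62→BB-95 = 278.240°,  θ₁₂ = bearing GRAV-62→FT-97 = 199.403°
dₓₜ = R·arcsin(sin δ₁₃ · sin(θ₁₃ − θ₁₂)) = 6371.01·arcsin(0.16029·sin(78.837°)) = 1006.044 km
|dₓₜ| = 1006.044 km

1006 km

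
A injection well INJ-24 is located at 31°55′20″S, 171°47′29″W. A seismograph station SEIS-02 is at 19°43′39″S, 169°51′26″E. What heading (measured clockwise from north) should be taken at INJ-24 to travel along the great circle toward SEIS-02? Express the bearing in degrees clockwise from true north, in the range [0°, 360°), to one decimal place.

INJ-24: φ = -31.92222°, λ = -171.79139°
SEIS-02: φ = -19.72750°, λ = +169.85722°
Δλ = -18.3514°
y = sin Δλ · cos φ₂ = -0.296365
x = cos φ₁ sin φ₂ − sin φ₁ cos φ₂ cos Δλ = 0.185922
θ = atan2(y, x) = -57.8983° → 302.1017° (mod 360°)

302.1°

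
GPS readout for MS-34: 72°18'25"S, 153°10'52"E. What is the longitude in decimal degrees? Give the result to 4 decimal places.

153° + 10′/60 + 52″/3600 = 153 + 0.16667 + 0.01444 = 153.1811°

153.1811°E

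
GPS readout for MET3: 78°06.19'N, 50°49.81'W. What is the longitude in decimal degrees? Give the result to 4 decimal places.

50° + 49.81′/60 = 50 + 0.83017 = 50.8302°

50.8302°W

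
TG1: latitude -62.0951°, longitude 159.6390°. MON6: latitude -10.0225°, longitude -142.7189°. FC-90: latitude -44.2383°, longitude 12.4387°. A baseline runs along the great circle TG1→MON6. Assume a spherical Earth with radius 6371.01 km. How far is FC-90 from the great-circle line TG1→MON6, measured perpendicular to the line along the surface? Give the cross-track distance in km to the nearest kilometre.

δ₁₃ = central angle TG1→FC-90 = 1.229527 rad  (haversine)
θ₁₃ = bearing TG1→FC-90 = 204.321°,  θ₁₂ = bearing TG1→MON6 = 65.203°
dₓₜ = R·arcsin(sin δ₁₃ · sin(θ₁₃ − θ₁₂)) = 6371.01·arcsin(0.94233·sin(139.118°)) = 4234.258 km
|dₓₜ| = 4234.258 km

4234 km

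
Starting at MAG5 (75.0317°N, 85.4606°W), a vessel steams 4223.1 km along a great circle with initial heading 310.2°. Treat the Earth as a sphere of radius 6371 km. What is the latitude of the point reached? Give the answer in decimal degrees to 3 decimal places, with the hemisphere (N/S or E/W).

59.778°N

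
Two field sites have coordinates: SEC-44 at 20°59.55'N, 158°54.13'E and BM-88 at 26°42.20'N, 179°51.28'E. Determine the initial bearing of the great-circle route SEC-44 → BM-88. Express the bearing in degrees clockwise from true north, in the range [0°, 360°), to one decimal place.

69.3°

SEC-44: φ = +20.99250°, λ = +158.90217°
BM-88: φ = +26.70333°, λ = +179.85467°
Δλ = 20.9525°
y = sin Δλ · cos φ₂ = 0.319455
x = cos φ₁ sin φ₂ − sin φ₁ cos φ₂ cos Δλ = 0.120670
θ = atan2(y, x) = 69.3066° → 69.3066° (mod 360°)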